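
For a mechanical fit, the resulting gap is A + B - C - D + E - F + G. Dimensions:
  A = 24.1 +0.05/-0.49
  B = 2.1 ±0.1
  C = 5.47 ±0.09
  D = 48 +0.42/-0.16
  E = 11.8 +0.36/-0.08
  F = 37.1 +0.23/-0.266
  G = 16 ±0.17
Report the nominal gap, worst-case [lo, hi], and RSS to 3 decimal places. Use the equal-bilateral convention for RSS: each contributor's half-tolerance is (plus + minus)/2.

Stack each dimension's contribution:
  +A: nom +24.100 → Σnom=24.100; wc +0.050/-0.490 → slack +0.050/-0.490; half-tol=0.270, Σhalf²=0.072900
  +B: nom +2.100 → Σnom=26.200; wc +0.100/-0.100 → slack +0.150/-0.590; half-tol=0.100, Σhalf²=0.082900
  -C: nom -5.470 → Σnom=20.730; wc +0.090/-0.090 → slack +0.240/-0.680; half-tol=0.090, Σhalf²=0.091000
  -D: nom -48.000 → Σnom=-27.270; wc +0.160/-0.420 → slack +0.400/-1.100; half-tol=0.290, Σhalf²=0.175100
  +E: nom +11.800 → Σnom=-15.470; wc +0.360/-0.080 → slack +0.760/-1.180; half-tol=0.220, Σhalf²=0.223500
  -F: nom -37.100 → Σnom=-52.570; wc +0.266/-0.230 → slack +1.026/-1.410; half-tol=0.248, Σhalf²=0.285004
  +G: nom +16.000 → Σnom=-36.570; wc +0.170/-0.170 → slack +1.196/-1.580; half-tol=0.170, Σhalf²=0.313904
Nominal = -36.570. Worst-case = [-36.570 - 1.580, -36.570 + 1.196] = [-38.150, -35.374]. RSS = √0.313904 = 0.560.

nominal=-36.570 wc=[-38.150,-35.374] rss=0.560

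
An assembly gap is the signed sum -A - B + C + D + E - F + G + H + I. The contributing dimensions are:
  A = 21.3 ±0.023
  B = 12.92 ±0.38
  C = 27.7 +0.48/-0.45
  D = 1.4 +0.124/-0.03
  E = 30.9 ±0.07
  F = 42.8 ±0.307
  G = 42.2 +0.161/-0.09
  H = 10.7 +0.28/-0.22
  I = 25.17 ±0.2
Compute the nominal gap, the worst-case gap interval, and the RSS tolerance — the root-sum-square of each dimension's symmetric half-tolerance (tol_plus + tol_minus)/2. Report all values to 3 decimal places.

nominal=61.050 wc=[59.280,63.075] rss=0.765

Stack each dimension's contribution:
  -A: nom -21.300 → Σnom=-21.300; wc +0.023/-0.023 → slack +0.023/-0.023; half-tol=0.023, Σhalf²=0.000529
  -B: nom -12.920 → Σnom=-34.220; wc +0.380/-0.380 → slack +0.403/-0.403; half-tol=0.380, Σhalf²=0.144929
  +C: nom +27.700 → Σnom=-6.520; wc +0.480/-0.450 → slack +0.883/-0.853; half-tol=0.465, Σhalf²=0.361154
  +D: nom +1.400 → Σnom=-5.120; wc +0.124/-0.030 → slack +1.007/-0.883; half-tol=0.077, Σhalf²=0.367083
  +E: nom +30.900 → Σnom=25.780; wc +0.070/-0.070 → slack +1.077/-0.953; half-tol=0.070, Σhalf²=0.371983
  -F: nom -42.800 → Σnom=-17.020; wc +0.307/-0.307 → slack +1.384/-1.260; half-tol=0.307, Σhalf²=0.466232
  +G: nom +42.200 → Σnom=25.180; wc +0.161/-0.090 → slack +1.545/-1.350; half-tol=0.126, Σhalf²=0.481982
  +H: nom +10.700 → Σnom=35.880; wc +0.280/-0.220 → slack +1.825/-1.570; half-tol=0.250, Σhalf²=0.544482
  +I: nom +25.170 → Σnom=61.050; wc +0.200/-0.200 → slack +2.025/-1.770; half-tol=0.200, Σhalf²=0.584482
Nominal = 61.050. Worst-case = [61.050 - 1.770, 61.050 + 2.025] = [59.280, 63.075]. RSS = √0.584482 = 0.765.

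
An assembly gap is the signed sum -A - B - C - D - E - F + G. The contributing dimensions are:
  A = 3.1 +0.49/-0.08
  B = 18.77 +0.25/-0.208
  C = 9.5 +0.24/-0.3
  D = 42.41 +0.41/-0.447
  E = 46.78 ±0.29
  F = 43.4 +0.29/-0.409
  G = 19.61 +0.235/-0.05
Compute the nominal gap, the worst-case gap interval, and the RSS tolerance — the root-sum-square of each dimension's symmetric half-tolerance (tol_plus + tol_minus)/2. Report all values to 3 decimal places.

Stack each dimension's contribution:
  -A: nom -3.100 → Σnom=-3.100; wc +0.080/-0.490 → slack +0.080/-0.490; half-tol=0.285, Σhalf²=0.081225
  -B: nom -18.770 → Σnom=-21.870; wc +0.208/-0.250 → slack +0.288/-0.740; half-tol=0.229, Σhalf²=0.133666
  -C: nom -9.500 → Σnom=-31.370; wc +0.300/-0.240 → slack +0.588/-0.980; half-tol=0.270, Σhalf²=0.206566
  -D: nom -42.410 → Σnom=-73.780; wc +0.447/-0.410 → slack +1.035/-1.390; half-tol=0.428, Σhalf²=0.390178
  -E: nom -46.780 → Σnom=-120.560; wc +0.290/-0.290 → slack +1.325/-1.680; half-tol=0.290, Σhalf²=0.474278
  -F: nom -43.400 → Σnom=-163.960; wc +0.409/-0.290 → slack +1.734/-1.970; half-tol=0.349, Σhalf²=0.596428
  +G: nom +19.610 → Σnom=-144.350; wc +0.235/-0.050 → slack +1.969/-2.020; half-tol=0.142, Σhalf²=0.616735
Nominal = -144.350. Worst-case = [-144.350 - 2.020, -144.350 + 1.969] = [-146.370, -142.381]. RSS = √0.616735 = 0.785.

nominal=-144.350 wc=[-146.370,-142.381] rss=0.785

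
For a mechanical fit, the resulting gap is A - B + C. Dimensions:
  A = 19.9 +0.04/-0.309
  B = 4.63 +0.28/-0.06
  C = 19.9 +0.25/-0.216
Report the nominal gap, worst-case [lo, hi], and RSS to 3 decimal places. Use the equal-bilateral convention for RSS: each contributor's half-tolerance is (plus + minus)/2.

Stack each dimension's contribution:
  +A: nom +19.900 → Σnom=19.900; wc +0.040/-0.309 → slack +0.040/-0.309; half-tol=0.174, Σhalf²=0.030450
  -B: nom -4.630 → Σnom=15.270; wc +0.060/-0.280 → slack +0.100/-0.589; half-tol=0.170, Σhalf²=0.059350
  +C: nom +19.900 → Σnom=35.170; wc +0.250/-0.216 → slack +0.350/-0.805; half-tol=0.233, Σhalf²=0.113639
Nominal = 35.170. Worst-case = [35.170 - 0.805, 35.170 + 0.350] = [34.365, 35.520]. RSS = √0.113639 = 0.337.

nominal=35.170 wc=[34.365,35.520] rss=0.337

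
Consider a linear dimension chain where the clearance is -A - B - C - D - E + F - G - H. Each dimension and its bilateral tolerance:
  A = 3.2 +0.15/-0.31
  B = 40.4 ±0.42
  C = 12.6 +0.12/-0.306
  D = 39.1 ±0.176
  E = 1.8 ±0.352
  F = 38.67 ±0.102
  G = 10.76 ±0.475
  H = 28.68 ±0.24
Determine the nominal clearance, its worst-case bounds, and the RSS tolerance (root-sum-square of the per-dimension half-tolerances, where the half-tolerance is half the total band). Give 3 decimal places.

Stack each dimension's contribution:
  -A: nom -3.200 → Σnom=-3.200; wc +0.310/-0.150 → slack +0.310/-0.150; half-tol=0.230, Σhalf²=0.052900
  -B: nom -40.400 → Σnom=-43.600; wc +0.420/-0.420 → slack +0.730/-0.570; half-tol=0.420, Σhalf²=0.229300
  -C: nom -12.600 → Σnom=-56.200; wc +0.306/-0.120 → slack +1.036/-0.690; half-tol=0.213, Σhalf²=0.274669
  -D: nom -39.100 → Σnom=-95.300; wc +0.176/-0.176 → slack +1.212/-0.866; half-tol=0.176, Σhalf²=0.305645
  -E: nom -1.800 → Σnom=-97.100; wc +0.352/-0.352 → slack +1.564/-1.218; half-tol=0.352, Σhalf²=0.429549
  +F: nom +38.670 → Σnom=-58.430; wc +0.102/-0.102 → slack +1.666/-1.320; half-tol=0.102, Σhalf²=0.439953
  -G: nom -10.760 → Σnom=-69.190; wc +0.475/-0.475 → slack +2.141/-1.795; half-tol=0.475, Σhalf²=0.665578
  -H: nom -28.680 → Σnom=-97.870; wc +0.240/-0.240 → slack +2.381/-2.035; half-tol=0.240, Σhalf²=0.723178
Nominal = -97.870. Worst-case = [-97.870 - 2.035, -97.870 + 2.381] = [-99.905, -95.489]. RSS = √0.723178 = 0.850.

nominal=-97.870 wc=[-99.905,-95.489] rss=0.850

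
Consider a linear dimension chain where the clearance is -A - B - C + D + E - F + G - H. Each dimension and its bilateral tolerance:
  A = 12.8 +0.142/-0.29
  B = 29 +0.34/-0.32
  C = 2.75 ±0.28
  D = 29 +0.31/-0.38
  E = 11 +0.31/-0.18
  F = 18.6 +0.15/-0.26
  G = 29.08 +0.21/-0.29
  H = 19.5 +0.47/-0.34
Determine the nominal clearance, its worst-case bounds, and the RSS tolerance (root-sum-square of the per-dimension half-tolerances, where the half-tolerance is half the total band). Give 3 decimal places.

nominal=-13.570 wc=[-15.802,-11.250] rss=0.826

Stack each dimension's contribution:
  -A: nom -12.800 → Σnom=-12.800; wc +0.290/-0.142 → slack +0.290/-0.142; half-tol=0.216, Σhalf²=0.046656
  -B: nom -29.000 → Σnom=-41.800; wc +0.320/-0.340 → slack +0.610/-0.482; half-tol=0.330, Σhalf²=0.155556
  -C: nom -2.750 → Σnom=-44.550; wc +0.280/-0.280 → slack +0.890/-0.762; half-tol=0.280, Σhalf²=0.233956
  +D: nom +29.000 → Σnom=-15.550; wc +0.310/-0.380 → slack +1.200/-1.142; half-tol=0.345, Σhalf²=0.352981
  +E: nom +11.000 → Σnom=-4.550; wc +0.310/-0.180 → slack +1.510/-1.322; half-tol=0.245, Σhalf²=0.413006
  -F: nom -18.600 → Σnom=-23.150; wc +0.260/-0.150 → slack +1.770/-1.472; half-tol=0.205, Σhalf²=0.455031
  +G: nom +29.080 → Σnom=5.930; wc +0.210/-0.290 → slack +1.980/-1.762; half-tol=0.250, Σhalf²=0.517531
  -H: nom -19.500 → Σnom=-13.570; wc +0.340/-0.470 → slack +2.320/-2.232; half-tol=0.405, Σhalf²=0.681556
Nominal = -13.570. Worst-case = [-13.570 - 2.232, -13.570 + 2.320] = [-15.802, -11.250]. RSS = √0.681556 = 0.826.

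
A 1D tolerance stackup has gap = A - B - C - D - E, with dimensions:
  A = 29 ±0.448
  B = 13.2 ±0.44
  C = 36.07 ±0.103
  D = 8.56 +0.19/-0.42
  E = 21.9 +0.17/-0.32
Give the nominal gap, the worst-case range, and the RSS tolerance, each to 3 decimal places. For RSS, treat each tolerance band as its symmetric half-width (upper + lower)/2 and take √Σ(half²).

nominal=-50.730 wc=[-52.081,-48.999] rss=0.747

Stack each dimension's contribution:
  +A: nom +29.000 → Σnom=29.000; wc +0.448/-0.448 → slack +0.448/-0.448; half-tol=0.448, Σhalf²=0.200704
  -B: nom -13.200 → Σnom=15.800; wc +0.440/-0.440 → slack +0.888/-0.888; half-tol=0.440, Σhalf²=0.394304
  -C: nom -36.070 → Σnom=-20.270; wc +0.103/-0.103 → slack +0.991/-0.991; half-tol=0.103, Σhalf²=0.404913
  -D: nom -8.560 → Σnom=-28.830; wc +0.420/-0.190 → slack +1.411/-1.181; half-tol=0.305, Σhalf²=0.497938
  -E: nom -21.900 → Σnom=-50.730; wc +0.320/-0.170 → slack +1.731/-1.351; half-tol=0.245, Σhalf²=0.557963
Nominal = -50.730. Worst-case = [-50.730 - 1.351, -50.730 + 1.731] = [-52.081, -48.999]. RSS = √0.557963 = 0.747.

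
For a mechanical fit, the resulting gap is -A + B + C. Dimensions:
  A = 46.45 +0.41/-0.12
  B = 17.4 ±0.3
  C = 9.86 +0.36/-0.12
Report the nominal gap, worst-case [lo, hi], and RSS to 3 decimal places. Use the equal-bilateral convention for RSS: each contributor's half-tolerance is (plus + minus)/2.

Stack each dimension's contribution:
  -A: nom -46.450 → Σnom=-46.450; wc +0.120/-0.410 → slack +0.120/-0.410; half-tol=0.265, Σhalf²=0.070225
  +B: nom +17.400 → Σnom=-29.050; wc +0.300/-0.300 → slack +0.420/-0.710; half-tol=0.300, Σhalf²=0.160225
  +C: nom +9.860 → Σnom=-19.190; wc +0.360/-0.120 → slack +0.780/-0.830; half-tol=0.240, Σhalf²=0.217825
Nominal = -19.190. Worst-case = [-19.190 - 0.830, -19.190 + 0.780] = [-20.020, -18.410]. RSS = √0.217825 = 0.467.

nominal=-19.190 wc=[-20.020,-18.410] rss=0.467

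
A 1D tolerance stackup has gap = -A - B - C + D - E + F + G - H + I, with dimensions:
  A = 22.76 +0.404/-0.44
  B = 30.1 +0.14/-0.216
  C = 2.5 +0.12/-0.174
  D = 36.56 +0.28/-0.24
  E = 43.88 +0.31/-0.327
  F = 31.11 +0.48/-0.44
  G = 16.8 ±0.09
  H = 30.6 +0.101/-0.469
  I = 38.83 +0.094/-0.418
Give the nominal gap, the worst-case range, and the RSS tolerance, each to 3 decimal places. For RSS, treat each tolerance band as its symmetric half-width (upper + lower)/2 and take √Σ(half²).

nominal=-6.540 wc=[-8.803,-3.970] rss=0.876

Stack each dimension's contribution:
  -A: nom -22.760 → Σnom=-22.760; wc +0.440/-0.404 → slack +0.440/-0.404; half-tol=0.422, Σhalf²=0.178084
  -B: nom -30.100 → Σnom=-52.860; wc +0.216/-0.140 → slack +0.656/-0.544; half-tol=0.178, Σhalf²=0.209768
  -C: nom -2.500 → Σnom=-55.360; wc +0.174/-0.120 → slack +0.830/-0.664; half-tol=0.147, Σhalf²=0.231377
  +D: nom +36.560 → Σnom=-18.800; wc +0.280/-0.240 → slack +1.110/-0.904; half-tol=0.260, Σhalf²=0.298977
  -E: nom -43.880 → Σnom=-62.680; wc +0.327/-0.310 → slack +1.437/-1.214; half-tol=0.319, Σhalf²=0.400419
  +F: nom +31.110 → Σnom=-31.570; wc +0.480/-0.440 → slack +1.917/-1.654; half-tol=0.460, Σhalf²=0.612019
  +G: nom +16.800 → Σnom=-14.770; wc +0.090/-0.090 → slack +2.007/-1.744; half-tol=0.090, Σhalf²=0.620119
  -H: nom -30.600 → Σnom=-45.370; wc +0.469/-0.101 → slack +2.476/-1.845; half-tol=0.285, Σhalf²=0.701344
  +I: nom +38.830 → Σnom=-6.540; wc +0.094/-0.418 → slack +2.570/-2.263; half-tol=0.256, Σhalf²=0.766880
Nominal = -6.540. Worst-case = [-6.540 - 2.263, -6.540 + 2.570] = [-8.803, -3.970]. RSS = √0.766880 = 0.876.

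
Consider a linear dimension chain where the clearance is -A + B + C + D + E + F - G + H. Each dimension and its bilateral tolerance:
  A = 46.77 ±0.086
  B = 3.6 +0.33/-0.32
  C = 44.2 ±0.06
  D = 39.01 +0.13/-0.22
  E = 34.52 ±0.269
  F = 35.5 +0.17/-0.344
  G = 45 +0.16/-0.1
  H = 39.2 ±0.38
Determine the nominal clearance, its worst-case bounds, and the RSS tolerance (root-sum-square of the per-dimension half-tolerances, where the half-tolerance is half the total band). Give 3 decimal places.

nominal=104.260 wc=[102.421,105.785] rss=0.669

Stack each dimension's contribution:
  -A: nom -46.770 → Σnom=-46.770; wc +0.086/-0.086 → slack +0.086/-0.086; half-tol=0.086, Σhalf²=0.007396
  +B: nom +3.600 → Σnom=-43.170; wc +0.330/-0.320 → slack +0.416/-0.406; half-tol=0.325, Σhalf²=0.113021
  +C: nom +44.200 → Σnom=1.030; wc +0.060/-0.060 → slack +0.476/-0.466; half-tol=0.060, Σhalf²=0.116621
  +D: nom +39.010 → Σnom=40.040; wc +0.130/-0.220 → slack +0.606/-0.686; half-tol=0.175, Σhalf²=0.147246
  +E: nom +34.520 → Σnom=74.560; wc +0.269/-0.269 → slack +0.875/-0.955; half-tol=0.269, Σhalf²=0.219607
  +F: nom +35.500 → Σnom=110.060; wc +0.170/-0.344 → slack +1.045/-1.299; half-tol=0.257, Σhalf²=0.285656
  -G: nom -45.000 → Σnom=65.060; wc +0.100/-0.160 → slack +1.145/-1.459; half-tol=0.130, Σhalf²=0.302556
  +H: nom +39.200 → Σnom=104.260; wc +0.380/-0.380 → slack +1.525/-1.839; half-tol=0.380, Σhalf²=0.446956
Nominal = 104.260. Worst-case = [104.260 - 1.839, 104.260 + 1.525] = [102.421, 105.785]. RSS = √0.446956 = 0.669.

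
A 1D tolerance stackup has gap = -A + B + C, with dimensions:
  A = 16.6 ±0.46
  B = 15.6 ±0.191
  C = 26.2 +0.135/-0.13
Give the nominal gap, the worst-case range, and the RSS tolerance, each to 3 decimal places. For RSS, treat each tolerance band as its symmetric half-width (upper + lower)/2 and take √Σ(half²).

nominal=25.200 wc=[24.419,25.986] rss=0.515

Stack each dimension's contribution:
  -A: nom -16.600 → Σnom=-16.600; wc +0.460/-0.460 → slack +0.460/-0.460; half-tol=0.460, Σhalf²=0.211600
  +B: nom +15.600 → Σnom=-1.000; wc +0.191/-0.191 → slack +0.651/-0.651; half-tol=0.191, Σhalf²=0.248081
  +C: nom +26.200 → Σnom=25.200; wc +0.135/-0.130 → slack +0.786/-0.781; half-tol=0.133, Σhalf²=0.265637
Nominal = 25.200. Worst-case = [25.200 - 0.781, 25.200 + 0.786] = [24.419, 25.986]. RSS = √0.265637 = 0.515.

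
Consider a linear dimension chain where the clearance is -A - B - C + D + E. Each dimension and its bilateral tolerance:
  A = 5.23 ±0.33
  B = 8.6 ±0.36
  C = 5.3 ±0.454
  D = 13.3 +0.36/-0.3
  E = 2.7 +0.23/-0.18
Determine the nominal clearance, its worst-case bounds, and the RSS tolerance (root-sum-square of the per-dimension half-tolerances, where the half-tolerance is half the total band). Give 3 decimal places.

Stack each dimension's contribution:
  -A: nom -5.230 → Σnom=-5.230; wc +0.330/-0.330 → slack +0.330/-0.330; half-tol=0.330, Σhalf²=0.108900
  -B: nom -8.600 → Σnom=-13.830; wc +0.360/-0.360 → slack +0.690/-0.690; half-tol=0.360, Σhalf²=0.238500
  -C: nom -5.300 → Σnom=-19.130; wc +0.454/-0.454 → slack +1.144/-1.144; half-tol=0.454, Σhalf²=0.444616
  +D: nom +13.300 → Σnom=-5.830; wc +0.360/-0.300 → slack +1.504/-1.444; half-tol=0.330, Σhalf²=0.553516
  +E: nom +2.700 → Σnom=-3.130; wc +0.230/-0.180 → slack +1.734/-1.624; half-tol=0.205, Σhalf²=0.595541
Nominal = -3.130. Worst-case = [-3.130 - 1.624, -3.130 + 1.734] = [-4.754, -1.396]. RSS = √0.595541 = 0.772.

nominal=-3.130 wc=[-4.754,-1.396] rss=0.772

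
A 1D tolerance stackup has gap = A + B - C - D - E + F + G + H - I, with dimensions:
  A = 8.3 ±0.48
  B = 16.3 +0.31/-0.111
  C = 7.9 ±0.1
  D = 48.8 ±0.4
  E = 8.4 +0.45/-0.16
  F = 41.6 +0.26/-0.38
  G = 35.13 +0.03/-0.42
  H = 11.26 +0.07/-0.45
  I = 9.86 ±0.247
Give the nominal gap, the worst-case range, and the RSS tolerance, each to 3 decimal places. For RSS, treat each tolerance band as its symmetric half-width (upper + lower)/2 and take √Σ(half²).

Stack each dimension's contribution:
  +A: nom +8.300 → Σnom=8.300; wc +0.480/-0.480 → slack +0.480/-0.480; half-tol=0.480, Σhalf²=0.230400
  +B: nom +16.300 → Σnom=24.600; wc +0.310/-0.111 → slack +0.790/-0.591; half-tol=0.210, Σhalf²=0.274710
  -C: nom -7.900 → Σnom=16.700; wc +0.100/-0.100 → slack +0.890/-0.691; half-tol=0.100, Σhalf²=0.284710
  -D: nom -48.800 → Σnom=-32.100; wc +0.400/-0.400 → slack +1.290/-1.091; half-tol=0.400, Σhalf²=0.444710
  -E: nom -8.400 → Σnom=-40.500; wc +0.160/-0.450 → slack +1.450/-1.541; half-tol=0.305, Σhalf²=0.537735
  +F: nom +41.600 → Σnom=1.100; wc +0.260/-0.380 → slack +1.710/-1.921; half-tol=0.320, Σhalf²=0.640135
  +G: nom +35.130 → Σnom=36.230; wc +0.030/-0.420 → slack +1.740/-2.341; half-tol=0.225, Σhalf²=0.690760
  +H: nom +11.260 → Σnom=47.490; wc +0.070/-0.450 → slack +1.810/-2.791; half-tol=0.260, Σhalf²=0.758360
  -I: nom -9.860 → Σnom=37.630; wc +0.247/-0.247 → slack +2.057/-3.038; half-tol=0.247, Σhalf²=0.819369
Nominal = 37.630. Worst-case = [37.630 - 3.038, 37.630 + 2.057] = [34.592, 39.687]. RSS = √0.819369 = 0.905.

nominal=37.630 wc=[34.592,39.687] rss=0.905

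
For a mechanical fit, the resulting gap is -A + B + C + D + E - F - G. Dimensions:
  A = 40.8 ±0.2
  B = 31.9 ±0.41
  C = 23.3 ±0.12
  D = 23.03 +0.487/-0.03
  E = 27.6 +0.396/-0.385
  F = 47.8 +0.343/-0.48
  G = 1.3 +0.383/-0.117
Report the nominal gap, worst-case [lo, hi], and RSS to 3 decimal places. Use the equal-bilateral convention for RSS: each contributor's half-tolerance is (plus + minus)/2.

Stack each dimension's contribution:
  -A: nom -40.800 → Σnom=-40.800; wc +0.200/-0.200 → slack +0.200/-0.200; half-tol=0.200, Σhalf²=0.040000
  +B: nom +31.900 → Σnom=-8.900; wc +0.410/-0.410 → slack +0.610/-0.610; half-tol=0.410, Σhalf²=0.208100
  +C: nom +23.300 → Σnom=14.400; wc +0.120/-0.120 → slack +0.730/-0.730; half-tol=0.120, Σhalf²=0.222500
  +D: nom +23.030 → Σnom=37.430; wc +0.487/-0.030 → slack +1.217/-0.760; half-tol=0.259, Σhalf²=0.289322
  +E: nom +27.600 → Σnom=65.030; wc +0.396/-0.385 → slack +1.613/-1.145; half-tol=0.391, Σhalf²=0.441813
  -F: nom -47.800 → Σnom=17.230; wc +0.480/-0.343 → slack +2.093/-1.488; half-tol=0.411, Σhalf²=0.611145
  -G: nom -1.300 → Σnom=15.930; wc +0.117/-0.383 → slack +2.210/-1.871; half-tol=0.250, Σhalf²=0.673645
Nominal = 15.930. Worst-case = [15.930 - 1.871, 15.930 + 2.210] = [14.059, 18.140]. RSS = √0.673645 = 0.821.

nominal=15.930 wc=[14.059,18.140] rss=0.821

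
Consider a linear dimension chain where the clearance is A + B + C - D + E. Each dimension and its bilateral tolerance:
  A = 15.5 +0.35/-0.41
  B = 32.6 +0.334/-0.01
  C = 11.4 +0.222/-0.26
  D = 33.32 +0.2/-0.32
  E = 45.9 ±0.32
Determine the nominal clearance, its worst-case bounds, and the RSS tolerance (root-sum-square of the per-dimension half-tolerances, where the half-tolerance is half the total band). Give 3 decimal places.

Stack each dimension's contribution:
  +A: nom +15.500 → Σnom=15.500; wc +0.350/-0.410 → slack +0.350/-0.410; half-tol=0.380, Σhalf²=0.144400
  +B: nom +32.600 → Σnom=48.100; wc +0.334/-0.010 → slack +0.684/-0.420; half-tol=0.172, Σhalf²=0.173984
  +C: nom +11.400 → Σnom=59.500; wc +0.222/-0.260 → slack +0.906/-0.680; half-tol=0.241, Σhalf²=0.232065
  -D: nom -33.320 → Σnom=26.180; wc +0.320/-0.200 → slack +1.226/-0.880; half-tol=0.260, Σhalf²=0.299665
  +E: nom +45.900 → Σnom=72.080; wc +0.320/-0.320 → slack +1.546/-1.200; half-tol=0.320, Σhalf²=0.402065
Nominal = 72.080. Worst-case = [72.080 - 1.200, 72.080 + 1.546] = [70.880, 73.626]. RSS = √0.402065 = 0.634.

nominal=72.080 wc=[70.880,73.626] rss=0.634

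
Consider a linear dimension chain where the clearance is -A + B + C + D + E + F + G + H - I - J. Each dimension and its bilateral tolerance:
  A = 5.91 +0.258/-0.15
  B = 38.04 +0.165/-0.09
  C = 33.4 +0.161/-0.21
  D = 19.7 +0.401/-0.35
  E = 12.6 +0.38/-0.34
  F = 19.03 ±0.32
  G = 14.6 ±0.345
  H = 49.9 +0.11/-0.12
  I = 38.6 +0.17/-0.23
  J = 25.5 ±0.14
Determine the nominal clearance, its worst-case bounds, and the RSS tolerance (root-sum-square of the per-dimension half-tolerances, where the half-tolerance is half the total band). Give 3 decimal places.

nominal=117.260 wc=[114.917,119.662] rss=0.811

Stack each dimension's contribution:
  -A: nom -5.910 → Σnom=-5.910; wc +0.150/-0.258 → slack +0.150/-0.258; half-tol=0.204, Σhalf²=0.041616
  +B: nom +38.040 → Σnom=32.130; wc +0.165/-0.090 → slack +0.315/-0.348; half-tol=0.128, Σhalf²=0.057872
  +C: nom +33.400 → Σnom=65.530; wc +0.161/-0.210 → slack +0.476/-0.558; half-tol=0.185, Σhalf²=0.092283
  +D: nom +19.700 → Σnom=85.230; wc +0.401/-0.350 → slack +0.877/-0.908; half-tol=0.376, Σhalf²=0.233283
  +E: nom +12.600 → Σnom=97.830; wc +0.380/-0.340 → slack +1.257/-1.248; half-tol=0.360, Σhalf²=0.362883
  +F: nom +19.030 → Σnom=116.860; wc +0.320/-0.320 → slack +1.577/-1.568; half-tol=0.320, Σhalf²=0.465283
  +G: nom +14.600 → Σnom=131.460; wc +0.345/-0.345 → slack +1.922/-1.913; half-tol=0.345, Σhalf²=0.584308
  +H: nom +49.900 → Σnom=181.360; wc +0.110/-0.120 → slack +2.032/-2.033; half-tol=0.115, Σhalf²=0.597533
  -I: nom -38.600 → Σnom=142.760; wc +0.230/-0.170 → slack +2.262/-2.203; half-tol=0.200, Σhalf²=0.637533
  -J: nom -25.500 → Σnom=117.260; wc +0.140/-0.140 → slack +2.402/-2.343; half-tol=0.140, Σhalf²=0.657133
Nominal = 117.260. Worst-case = [117.260 - 2.343, 117.260 + 2.402] = [114.917, 119.662]. RSS = √0.657133 = 0.811.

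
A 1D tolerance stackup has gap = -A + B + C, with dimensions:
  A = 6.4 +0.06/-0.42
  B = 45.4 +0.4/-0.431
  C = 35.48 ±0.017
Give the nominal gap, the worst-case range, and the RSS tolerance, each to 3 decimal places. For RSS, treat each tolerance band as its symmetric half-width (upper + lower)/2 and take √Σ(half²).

nominal=74.480 wc=[73.972,75.317] rss=0.480

Stack each dimension's contribution:
  -A: nom -6.400 → Σnom=-6.400; wc +0.420/-0.060 → slack +0.420/-0.060; half-tol=0.240, Σhalf²=0.057600
  +B: nom +45.400 → Σnom=39.000; wc +0.400/-0.431 → slack +0.820/-0.491; half-tol=0.415, Σhalf²=0.230240
  +C: nom +35.480 → Σnom=74.480; wc +0.017/-0.017 → slack +0.837/-0.508; half-tol=0.017, Σhalf²=0.230529
Nominal = 74.480. Worst-case = [74.480 - 0.508, 74.480 + 0.837] = [73.972, 75.317]. RSS = √0.230529 = 0.480.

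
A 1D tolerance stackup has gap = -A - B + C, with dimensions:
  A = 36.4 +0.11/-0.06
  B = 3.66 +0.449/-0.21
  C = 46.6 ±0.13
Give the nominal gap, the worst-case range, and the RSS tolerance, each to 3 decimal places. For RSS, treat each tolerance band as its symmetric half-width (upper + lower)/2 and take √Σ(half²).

Stack each dimension's contribution:
  -A: nom -36.400 → Σnom=-36.400; wc +0.060/-0.110 → slack +0.060/-0.110; half-tol=0.085, Σhalf²=0.007225
  -B: nom -3.660 → Σnom=-40.060; wc +0.210/-0.449 → slack +0.270/-0.559; half-tol=0.330, Σhalf²=0.115795
  +C: nom +46.600 → Σnom=6.540; wc +0.130/-0.130 → slack +0.400/-0.689; half-tol=0.130, Σhalf²=0.132695
Nominal = 6.540. Worst-case = [6.540 - 0.689, 6.540 + 0.400] = [5.851, 6.940]. RSS = √0.132695 = 0.364.

nominal=6.540 wc=[5.851,6.940] rss=0.364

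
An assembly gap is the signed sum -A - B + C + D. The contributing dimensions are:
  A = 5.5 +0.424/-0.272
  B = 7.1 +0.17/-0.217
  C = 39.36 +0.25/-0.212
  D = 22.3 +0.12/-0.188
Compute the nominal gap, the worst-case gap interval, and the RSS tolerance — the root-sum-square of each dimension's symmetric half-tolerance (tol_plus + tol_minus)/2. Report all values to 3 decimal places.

nominal=49.060 wc=[48.066,49.919] rss=0.485

Stack each dimension's contribution:
  -A: nom -5.500 → Σnom=-5.500; wc +0.272/-0.424 → slack +0.272/-0.424; half-tol=0.348, Σhalf²=0.121104
  -B: nom -7.100 → Σnom=-12.600; wc +0.217/-0.170 → slack +0.489/-0.594; half-tol=0.194, Σhalf²=0.158546
  +C: nom +39.360 → Σnom=26.760; wc +0.250/-0.212 → slack +0.739/-0.806; half-tol=0.231, Σhalf²=0.211907
  +D: nom +22.300 → Σnom=49.060; wc +0.120/-0.188 → slack +0.859/-0.994; half-tol=0.154, Σhalf²=0.235623
Nominal = 49.060. Worst-case = [49.060 - 0.994, 49.060 + 0.859] = [48.066, 49.919]. RSS = √0.235623 = 0.485.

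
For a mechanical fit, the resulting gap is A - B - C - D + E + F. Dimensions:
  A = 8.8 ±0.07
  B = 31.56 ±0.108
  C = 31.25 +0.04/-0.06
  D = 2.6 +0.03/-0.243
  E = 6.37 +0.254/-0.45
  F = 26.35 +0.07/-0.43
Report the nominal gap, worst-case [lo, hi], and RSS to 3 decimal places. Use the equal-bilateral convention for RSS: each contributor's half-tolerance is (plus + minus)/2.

Stack each dimension's contribution:
  +A: nom +8.800 → Σnom=8.800; wc +0.070/-0.070 → slack +0.070/-0.070; half-tol=0.070, Σhalf²=0.004900
  -B: nom -31.560 → Σnom=-22.760; wc +0.108/-0.108 → slack +0.178/-0.178; half-tol=0.108, Σhalf²=0.016564
  -C: nom -31.250 → Σnom=-54.010; wc +0.060/-0.040 → slack +0.238/-0.218; half-tol=0.050, Σhalf²=0.019064
  -D: nom -2.600 → Σnom=-56.610; wc +0.243/-0.030 → slack +0.481/-0.248; half-tol=0.137, Σhalf²=0.037696
  +E: nom +6.370 → Σnom=-50.240; wc +0.254/-0.450 → slack +0.735/-0.698; half-tol=0.352, Σhalf²=0.161600
  +F: nom +26.350 → Σnom=-23.890; wc +0.070/-0.430 → slack +0.805/-1.128; half-tol=0.250, Σhalf²=0.224100
Nominal = -23.890. Worst-case = [-23.890 - 1.128, -23.890 + 0.805] = [-25.018, -23.085]. RSS = √0.224100 = 0.473.

nominal=-23.890 wc=[-25.018,-23.085] rss=0.473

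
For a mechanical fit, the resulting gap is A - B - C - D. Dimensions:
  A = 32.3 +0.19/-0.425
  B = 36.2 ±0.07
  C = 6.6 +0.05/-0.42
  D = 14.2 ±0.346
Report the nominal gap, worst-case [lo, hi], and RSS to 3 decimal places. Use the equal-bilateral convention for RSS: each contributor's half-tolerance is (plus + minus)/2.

Stack each dimension's contribution:
  +A: nom +32.300 → Σnom=32.300; wc +0.190/-0.425 → slack +0.190/-0.425; half-tol=0.307, Σhalf²=0.094556
  -B: nom -36.200 → Σnom=-3.900; wc +0.070/-0.070 → slack +0.260/-0.495; half-tol=0.070, Σhalf²=0.099456
  -C: nom -6.600 → Σnom=-10.500; wc +0.420/-0.050 → slack +0.680/-0.545; half-tol=0.235, Σhalf²=0.154681
  -D: nom -14.200 → Σnom=-24.700; wc +0.346/-0.346 → slack +1.026/-0.891; half-tol=0.346, Σhalf²=0.274397
Nominal = -24.700. Worst-case = [-24.700 - 0.891, -24.700 + 1.026] = [-25.591, -23.674]. RSS = √0.274397 = 0.524.

nominal=-24.700 wc=[-25.591,-23.674] rss=0.524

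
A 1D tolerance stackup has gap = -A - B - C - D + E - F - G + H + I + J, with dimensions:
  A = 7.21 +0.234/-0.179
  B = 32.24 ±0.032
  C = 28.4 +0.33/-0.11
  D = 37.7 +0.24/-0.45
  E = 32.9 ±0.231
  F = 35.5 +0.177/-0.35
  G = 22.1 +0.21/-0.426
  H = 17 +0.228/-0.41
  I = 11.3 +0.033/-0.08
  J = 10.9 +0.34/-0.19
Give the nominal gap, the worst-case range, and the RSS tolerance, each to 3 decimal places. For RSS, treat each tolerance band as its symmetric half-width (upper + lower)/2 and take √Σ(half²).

nominal=-91.050 wc=[-93.184,-88.671] rss=0.781

Stack each dimension's contribution:
  -A: nom -7.210 → Σnom=-7.210; wc +0.179/-0.234 → slack +0.179/-0.234; half-tol=0.207, Σhalf²=0.042642
  -B: nom -32.240 → Σnom=-39.450; wc +0.032/-0.032 → slack +0.211/-0.266; half-tol=0.032, Σhalf²=0.043666
  -C: nom -28.400 → Σnom=-67.850; wc +0.110/-0.330 → slack +0.321/-0.596; half-tol=0.220, Σhalf²=0.092066
  -D: nom -37.700 → Σnom=-105.550; wc +0.450/-0.240 → slack +0.771/-0.836; half-tol=0.345, Σhalf²=0.211091
  +E: nom +32.900 → Σnom=-72.650; wc +0.231/-0.231 → slack +1.002/-1.067; half-tol=0.231, Σhalf²=0.264452
  -F: nom -35.500 → Σnom=-108.150; wc +0.350/-0.177 → slack +1.352/-1.244; half-tol=0.263, Σhalf²=0.333884
  -G: nom -22.100 → Σnom=-130.250; wc +0.426/-0.210 → slack +1.778/-1.454; half-tol=0.318, Σhalf²=0.435008
  +H: nom +17.000 → Σnom=-113.250; wc +0.228/-0.410 → slack +2.006/-1.864; half-tol=0.319, Σhalf²=0.536770
  +I: nom +11.300 → Σnom=-101.950; wc +0.033/-0.080 → slack +2.039/-1.944; half-tol=0.057, Σhalf²=0.539962
  +J: nom +10.900 → Σnom=-91.050; wc +0.340/-0.190 → slack +2.379/-2.134; half-tol=0.265, Σhalf²=0.610187
Nominal = -91.050. Worst-case = [-91.050 - 2.134, -91.050 + 2.379] = [-93.184, -88.671]. RSS = √0.610187 = 0.781.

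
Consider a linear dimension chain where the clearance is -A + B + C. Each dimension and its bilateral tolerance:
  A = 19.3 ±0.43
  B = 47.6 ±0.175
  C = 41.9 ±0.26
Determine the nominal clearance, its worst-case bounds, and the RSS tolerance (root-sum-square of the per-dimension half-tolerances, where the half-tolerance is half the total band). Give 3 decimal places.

Stack each dimension's contribution:
  -A: nom -19.300 → Σnom=-19.300; wc +0.430/-0.430 → slack +0.430/-0.430; half-tol=0.430, Σhalf²=0.184900
  +B: nom +47.600 → Σnom=28.300; wc +0.175/-0.175 → slack +0.605/-0.605; half-tol=0.175, Σhalf²=0.215525
  +C: nom +41.900 → Σnom=70.200; wc +0.260/-0.260 → slack +0.865/-0.865; half-tol=0.260, Σhalf²=0.283125
Nominal = 70.200. Worst-case = [70.200 - 0.865, 70.200 + 0.865] = [69.335, 71.065]. RSS = √0.283125 = 0.532.

nominal=70.200 wc=[69.335,71.065] rss=0.532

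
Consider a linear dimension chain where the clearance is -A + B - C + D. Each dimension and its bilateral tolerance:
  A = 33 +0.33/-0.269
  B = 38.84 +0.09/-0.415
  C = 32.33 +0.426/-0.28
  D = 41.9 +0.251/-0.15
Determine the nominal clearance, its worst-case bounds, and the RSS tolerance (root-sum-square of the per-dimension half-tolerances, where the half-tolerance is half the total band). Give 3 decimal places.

nominal=15.410 wc=[14.089,16.300] rss=0.564

Stack each dimension's contribution:
  -A: nom -33.000 → Σnom=-33.000; wc +0.269/-0.330 → slack +0.269/-0.330; half-tol=0.299, Σhalf²=0.089700
  +B: nom +38.840 → Σnom=5.840; wc +0.090/-0.415 → slack +0.359/-0.745; half-tol=0.253, Σhalf²=0.153456
  -C: nom -32.330 → Σnom=-26.490; wc +0.280/-0.426 → slack +0.639/-1.171; half-tol=0.353, Σhalf²=0.278065
  +D: nom +41.900 → Σnom=15.410; wc +0.251/-0.150 → slack +0.890/-1.321; half-tol=0.201, Σhalf²=0.318266
Nominal = 15.410. Worst-case = [15.410 - 1.321, 15.410 + 0.890] = [14.089, 16.300]. RSS = √0.318266 = 0.564.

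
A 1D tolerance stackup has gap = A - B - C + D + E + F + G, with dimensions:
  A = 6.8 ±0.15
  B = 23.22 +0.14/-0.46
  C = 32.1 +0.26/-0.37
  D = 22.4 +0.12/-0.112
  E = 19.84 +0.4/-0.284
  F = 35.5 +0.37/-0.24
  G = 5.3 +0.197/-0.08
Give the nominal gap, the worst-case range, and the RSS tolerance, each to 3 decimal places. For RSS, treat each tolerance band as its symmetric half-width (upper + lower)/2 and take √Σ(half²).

Stack each dimension's contribution:
  +A: nom +6.800 → Σnom=6.800; wc +0.150/-0.150 → slack +0.150/-0.150; half-tol=0.150, Σhalf²=0.022500
  -B: nom -23.220 → Σnom=-16.420; wc +0.460/-0.140 → slack +0.610/-0.290; half-tol=0.300, Σhalf²=0.112500
  -C: nom -32.100 → Σnom=-48.520; wc +0.370/-0.260 → slack +0.980/-0.550; half-tol=0.315, Σhalf²=0.211725
  +D: nom +22.400 → Σnom=-26.120; wc +0.120/-0.112 → slack +1.100/-0.662; half-tol=0.116, Σhalf²=0.225181
  +E: nom +19.840 → Σnom=-6.280; wc +0.400/-0.284 → slack +1.500/-0.946; half-tol=0.342, Σhalf²=0.342145
  +F: nom +35.500 → Σnom=29.220; wc +0.370/-0.240 → slack +1.870/-1.186; half-tol=0.305, Σhalf²=0.435170
  +G: nom +5.300 → Σnom=34.520; wc +0.197/-0.080 → slack +2.067/-1.266; half-tol=0.139, Σhalf²=0.454352
Nominal = 34.520. Worst-case = [34.520 - 1.266, 34.520 + 2.067] = [33.254, 36.587]. RSS = √0.454352 = 0.674.

nominal=34.520 wc=[33.254,36.587] rss=0.674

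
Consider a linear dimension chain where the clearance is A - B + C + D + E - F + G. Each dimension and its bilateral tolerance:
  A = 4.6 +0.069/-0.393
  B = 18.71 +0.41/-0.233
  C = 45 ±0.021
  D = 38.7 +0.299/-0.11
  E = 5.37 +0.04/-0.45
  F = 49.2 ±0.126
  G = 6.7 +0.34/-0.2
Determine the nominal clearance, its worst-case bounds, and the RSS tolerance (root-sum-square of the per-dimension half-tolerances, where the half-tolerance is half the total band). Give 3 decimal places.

Stack each dimension's contribution:
  +A: nom +4.600 → Σnom=4.600; wc +0.069/-0.393 → slack +0.069/-0.393; half-tol=0.231, Σhalf²=0.053361
  -B: nom -18.710 → Σnom=-14.110; wc +0.233/-0.410 → slack +0.302/-0.803; half-tol=0.322, Σhalf²=0.156723
  +C: nom +45.000 → Σnom=30.890; wc +0.021/-0.021 → slack +0.323/-0.824; half-tol=0.021, Σhalf²=0.157164
  +D: nom +38.700 → Σnom=69.590; wc +0.299/-0.110 → slack +0.622/-0.934; half-tol=0.204, Σhalf²=0.198985
  +E: nom +5.370 → Σnom=74.960; wc +0.040/-0.450 → slack +0.662/-1.384; half-tol=0.245, Σhalf²=0.259010
  -F: nom -49.200 → Σnom=25.760; wc +0.126/-0.126 → slack +0.788/-1.510; half-tol=0.126, Σhalf²=0.274886
  +G: nom +6.700 → Σnom=32.460; wc +0.340/-0.200 → slack +1.128/-1.710; half-tol=0.270, Σhalf²=0.347786
Nominal = 32.460. Worst-case = [32.460 - 1.710, 32.460 + 1.128] = [30.750, 33.588]. RSS = √0.347786 = 0.590.

nominal=32.460 wc=[30.750,33.588] rss=0.590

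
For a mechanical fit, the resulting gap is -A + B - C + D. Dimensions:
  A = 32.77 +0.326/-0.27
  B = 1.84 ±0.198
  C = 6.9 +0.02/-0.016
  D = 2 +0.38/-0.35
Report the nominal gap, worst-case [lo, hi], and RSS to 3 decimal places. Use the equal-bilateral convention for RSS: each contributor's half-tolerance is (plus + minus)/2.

Stack each dimension's contribution:
  -A: nom -32.770 → Σnom=-32.770; wc +0.270/-0.326 → slack +0.270/-0.326; half-tol=0.298, Σhalf²=0.088804
  +B: nom +1.840 → Σnom=-30.930; wc +0.198/-0.198 → slack +0.468/-0.524; half-tol=0.198, Σhalf²=0.128008
  -C: nom -6.900 → Σnom=-37.830; wc +0.016/-0.020 → slack +0.484/-0.544; half-tol=0.018, Σhalf²=0.128332
  +D: nom +2.000 → Σnom=-35.830; wc +0.380/-0.350 → slack +0.864/-0.894; half-tol=0.365, Σhalf²=0.261557
Nominal = -35.830. Worst-case = [-35.830 - 0.894, -35.830 + 0.864] = [-36.724, -34.966]. RSS = √0.261557 = 0.511.

nominal=-35.830 wc=[-36.724,-34.966] rss=0.511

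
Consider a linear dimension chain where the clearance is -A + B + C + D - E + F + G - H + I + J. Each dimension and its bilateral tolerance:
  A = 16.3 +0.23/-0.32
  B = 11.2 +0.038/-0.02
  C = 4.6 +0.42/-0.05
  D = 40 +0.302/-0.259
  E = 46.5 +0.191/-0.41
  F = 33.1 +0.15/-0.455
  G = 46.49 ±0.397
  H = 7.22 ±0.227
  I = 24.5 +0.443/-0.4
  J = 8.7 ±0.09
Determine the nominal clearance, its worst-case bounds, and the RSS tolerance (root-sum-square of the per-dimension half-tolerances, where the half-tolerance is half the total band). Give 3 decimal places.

Stack each dimension's contribution:
  -A: nom -16.300 → Σnom=-16.300; wc +0.320/-0.230 → slack +0.320/-0.230; half-tol=0.275, Σhalf²=0.075625
  +B: nom +11.200 → Σnom=-5.100; wc +0.038/-0.020 → slack +0.358/-0.250; half-tol=0.029, Σhalf²=0.076466
  +C: nom +4.600 → Σnom=-0.500; wc +0.420/-0.050 → slack +0.778/-0.300; half-tol=0.235, Σhalf²=0.131691
  +D: nom +40.000 → Σnom=39.500; wc +0.302/-0.259 → slack +1.080/-0.559; half-tol=0.280, Σhalf²=0.210371
  -E: nom -46.500 → Σnom=-7.000; wc +0.410/-0.191 → slack +1.490/-0.750; half-tol=0.300, Σhalf²=0.300671
  +F: nom +33.100 → Σnom=26.100; wc +0.150/-0.455 → slack +1.640/-1.205; half-tol=0.302, Σhalf²=0.392178
  +G: nom +46.490 → Σnom=72.590; wc +0.397/-0.397 → slack +2.037/-1.602; half-tol=0.397, Σhalf²=0.549787
  -H: nom -7.220 → Σnom=65.370; wc +0.227/-0.227 → slack +2.264/-1.829; half-tol=0.227, Σhalf²=0.601316
  +I: nom +24.500 → Σnom=89.870; wc +0.443/-0.400 → slack +2.707/-2.229; half-tol=0.421, Σhalf²=0.778978
  +J: nom +8.700 → Σnom=98.570; wc +0.090/-0.090 → slack +2.797/-2.319; half-tol=0.090, Σhalf²=0.787078
Nominal = 98.570. Worst-case = [98.570 - 2.319, 98.570 + 2.797] = [96.251, 101.367]. RSS = √0.787078 = 0.887.

nominal=98.570 wc=[96.251,101.367] rss=0.887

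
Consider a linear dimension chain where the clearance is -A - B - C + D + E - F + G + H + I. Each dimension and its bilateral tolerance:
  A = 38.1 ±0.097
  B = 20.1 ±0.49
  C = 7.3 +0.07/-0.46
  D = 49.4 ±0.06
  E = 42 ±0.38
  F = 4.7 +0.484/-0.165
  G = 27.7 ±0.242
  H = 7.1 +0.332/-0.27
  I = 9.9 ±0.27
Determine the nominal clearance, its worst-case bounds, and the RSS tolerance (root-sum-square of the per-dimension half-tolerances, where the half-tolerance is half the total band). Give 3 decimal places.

Stack each dimension's contribution:
  -A: nom -38.100 → Σnom=-38.100; wc +0.097/-0.097 → slack +0.097/-0.097; half-tol=0.097, Σhalf²=0.009409
  -B: nom -20.100 → Σnom=-58.200; wc +0.490/-0.490 → slack +0.587/-0.587; half-tol=0.490, Σhalf²=0.249509
  -C: nom -7.300 → Σnom=-65.500; wc +0.460/-0.070 → slack +1.047/-0.657; half-tol=0.265, Σhalf²=0.319734
  +D: nom +49.400 → Σnom=-16.100; wc +0.060/-0.060 → slack +1.107/-0.717; half-tol=0.060, Σhalf²=0.323334
  +E: nom +42.000 → Σnom=25.900; wc +0.380/-0.380 → slack +1.487/-1.097; half-tol=0.380, Σhalf²=0.467734
  -F: nom -4.700 → Σnom=21.200; wc +0.165/-0.484 → slack +1.652/-1.581; half-tol=0.325, Σhalf²=0.573034
  +G: nom +27.700 → Σnom=48.900; wc +0.242/-0.242 → slack +1.894/-1.823; half-tol=0.242, Σhalf²=0.631598
  +H: nom +7.100 → Σnom=56.000; wc +0.332/-0.270 → slack +2.226/-2.093; half-tol=0.301, Σhalf²=0.722199
  +I: nom +9.900 → Σnom=65.900; wc +0.270/-0.270 → slack +2.496/-2.363; half-tol=0.270, Σhalf²=0.795099
Nominal = 65.900. Worst-case = [65.900 - 2.363, 65.900 + 2.496] = [63.537, 68.396]. RSS = √0.795099 = 0.892.

nominal=65.900 wc=[63.537,68.396] rss=0.892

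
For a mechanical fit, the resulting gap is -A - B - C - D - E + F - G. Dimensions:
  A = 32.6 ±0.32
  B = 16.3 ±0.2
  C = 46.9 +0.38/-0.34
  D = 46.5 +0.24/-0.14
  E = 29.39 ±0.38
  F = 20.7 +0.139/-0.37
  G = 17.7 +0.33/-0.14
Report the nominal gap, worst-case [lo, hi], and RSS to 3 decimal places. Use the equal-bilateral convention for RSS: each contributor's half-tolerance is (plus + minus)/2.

nominal=-168.690 wc=[-170.910,-167.031] rss=0.757

Stack each dimension's contribution:
  -A: nom -32.600 → Σnom=-32.600; wc +0.320/-0.320 → slack +0.320/-0.320; half-tol=0.320, Σhalf²=0.102400
  -B: nom -16.300 → Σnom=-48.900; wc +0.200/-0.200 → slack +0.520/-0.520; half-tol=0.200, Σhalf²=0.142400
  -C: nom -46.900 → Σnom=-95.800; wc +0.340/-0.380 → slack +0.860/-0.900; half-tol=0.360, Σhalf²=0.272000
  -D: nom -46.500 → Σnom=-142.300; wc +0.140/-0.240 → slack +1.000/-1.140; half-tol=0.190, Σhalf²=0.308100
  -E: nom -29.390 → Σnom=-171.690; wc +0.380/-0.380 → slack +1.380/-1.520; half-tol=0.380, Σhalf²=0.452500
  +F: nom +20.700 → Σnom=-150.990; wc +0.139/-0.370 → slack +1.519/-1.890; half-tol=0.255, Σhalf²=0.517270
  -G: nom -17.700 → Σnom=-168.690; wc +0.140/-0.330 → slack +1.659/-2.220; half-tol=0.235, Σhalf²=0.572495
Nominal = -168.690. Worst-case = [-168.690 - 2.220, -168.690 + 1.659] = [-170.910, -167.031]. RSS = √0.572495 = 0.757.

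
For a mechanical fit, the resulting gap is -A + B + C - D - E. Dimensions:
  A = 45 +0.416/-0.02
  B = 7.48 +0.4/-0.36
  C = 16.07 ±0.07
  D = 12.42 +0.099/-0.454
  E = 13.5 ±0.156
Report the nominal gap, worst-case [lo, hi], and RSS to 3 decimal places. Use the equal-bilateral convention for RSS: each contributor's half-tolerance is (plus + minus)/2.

Stack each dimension's contribution:
  -A: nom -45.000 → Σnom=-45.000; wc +0.020/-0.416 → slack +0.020/-0.416; half-tol=0.218, Σhalf²=0.047524
  +B: nom +7.480 → Σnom=-37.520; wc +0.400/-0.360 → slack +0.420/-0.776; half-tol=0.380, Σhalf²=0.191924
  +C: nom +16.070 → Σnom=-21.450; wc +0.070/-0.070 → slack +0.490/-0.846; half-tol=0.070, Σhalf²=0.196824
  -D: nom -12.420 → Σnom=-33.870; wc +0.454/-0.099 → slack +0.944/-0.945; half-tol=0.277, Σhalf²=0.273276
  -E: nom -13.500 → Σnom=-47.370; wc +0.156/-0.156 → slack +1.100/-1.101; half-tol=0.156, Σhalf²=0.297612
Nominal = -47.370. Worst-case = [-47.370 - 1.101, -47.370 + 1.100] = [-48.471, -46.270]. RSS = √0.297612 = 0.546.

nominal=-47.370 wc=[-48.471,-46.270] rss=0.546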